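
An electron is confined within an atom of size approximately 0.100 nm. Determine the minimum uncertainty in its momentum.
5.273 × 10^-25 kg·m/s

Using the Heisenberg uncertainty principle:
ΔxΔp ≥ ℏ/2

With Δx ≈ L = 1.000e-10 m (the confinement size):
Δp_min = ℏ/(2Δx)
Δp_min = (1.055e-34 J·s) / (2 × 1.000e-10 m)
Δp_min = 5.273e-25 kg·m/s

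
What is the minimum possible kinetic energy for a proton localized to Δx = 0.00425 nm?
287.195 meV

Localizing a particle requires giving it sufficient momentum uncertainty:

1. From uncertainty principle: Δp ≥ ℏ/(2Δx)
   Δp_min = (1.055e-34 J·s) / (2 × 4.250e-12 m)
   Δp_min = 1.241e-23 kg·m/s

2. This momentum uncertainty corresponds to kinetic energy:
   KE ≈ (Δp)²/(2m) = (1.241e-23)²/(2 × 1.673e-27 kg)
   KE = 4.601e-20 J = 287.195 meV

Tighter localization requires more energy.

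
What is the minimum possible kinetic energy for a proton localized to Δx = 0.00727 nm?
98.149 meV

Localizing a particle requires giving it sufficient momentum uncertainty:

1. From uncertainty principle: Δp ≥ ℏ/(2Δx)
   Δp_min = (1.055e-34 J·s) / (2 × 7.270e-12 m)
   Δp_min = 7.253e-24 kg·m/s

2. This momentum uncertainty corresponds to kinetic energy:
   KE ≈ (Δp)²/(2m) = (7.253e-24)²/(2 × 1.673e-27 kg)
   KE = 1.573e-20 J = 98.149 meV

Tighter localization requires more energy.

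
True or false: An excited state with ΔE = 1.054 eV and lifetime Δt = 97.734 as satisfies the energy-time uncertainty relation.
No, it violates the uncertainty relation.

Calculate the product ΔEΔt:
ΔE = 1.054 eV = 1.689e-19 J
ΔEΔt = (1.689e-19 J) × (9.773e-17 s)
ΔEΔt = 1.650e-35 J·s

Compare to the minimum allowed value ℏ/2:
ℏ/2 = 5.273e-35 J·s

Since ΔEΔt = 1.650e-35 J·s < 5.273e-35 J·s = ℏ/2,
this violates the uncertainty relation.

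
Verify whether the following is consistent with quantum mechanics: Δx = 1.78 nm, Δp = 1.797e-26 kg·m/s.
No, it violates the uncertainty principle (impossible measurement).

Calculate the product ΔxΔp:
ΔxΔp = (1.780e-09 m) × (1.797e-26 kg·m/s)
ΔxΔp = 3.199e-35 J·s

Compare to the minimum allowed value ℏ/2:
ℏ/2 = 5.273e-35 J·s

Since ΔxΔp = 3.199e-35 J·s < 5.273e-35 J·s = ℏ/2,
the measurement violates the uncertainty principle.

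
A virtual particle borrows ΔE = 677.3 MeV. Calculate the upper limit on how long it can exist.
4.859 × 10^-25 s

Using the energy-time uncertainty principle:
ΔEΔt ≥ ℏ/2

For a virtual particle borrowing energy ΔE, the maximum lifetime is:
Δt_max = ℏ/(2ΔE)

Converting energy:
ΔE = 677.3 MeV = 1.085e-10 J

Δt_max = (1.055e-34 J·s) / (2 × 1.085e-10 J)
Δt_max = 4.859e-25 s = 4.859 × 10^-25 s

Virtual particles with higher borrowed energy exist for shorter times.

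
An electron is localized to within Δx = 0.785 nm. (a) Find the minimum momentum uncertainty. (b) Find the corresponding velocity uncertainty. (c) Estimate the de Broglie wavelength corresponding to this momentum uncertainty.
(a) Δp_min = 6.717 × 10^-26 kg·m/s
(b) Δv_min = 73.737 km/s
(c) λ_dB = 9.865 nm

Step-by-step:

(a) From the uncertainty principle:
Δp_min = ℏ/(2Δx) = (1.055e-34 J·s)/(2 × 7.850e-10 m) = 6.717e-26 kg·m/s

(b) The velocity uncertainty:
Δv = Δp/m = (6.717e-26 kg·m/s)/(9.109e-31 kg) = 7.374e+04 m/s = 73.737 km/s

(c) The de Broglie wavelength for this momentum:
λ = h/p = (6.626e-34 J·s)/(6.717e-26 kg·m/s) = 9.865e-09 m = 9.865 nm

Note: The de Broglie wavelength is comparable to the localization size, as expected from wave-particle duality.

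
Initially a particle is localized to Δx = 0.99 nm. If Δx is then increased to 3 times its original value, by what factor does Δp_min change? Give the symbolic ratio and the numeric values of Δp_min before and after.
Original Δp_min = 5.326 × 10^-26 kg·m/s; new Δp'_min = 1.775 × 10^-26 kg·m/s; ratio Δp'_min/Δp_min = 1/3.

From the uncertainty principle ΔxΔp ≥ ℏ/2, the minimum momentum uncertainty is Δp_min = ℏ/(2Δx).

Original (Δx = 0.99 nm = 9.900e-10 m):
Δp_min = (1.055e-34 J·s)/(2 × 9.900e-10 m) = 5.326e-26 kg·m/s

When Δx → 3Δx:
Δp'_min = ℏ/(2 × 3Δx) = (1/3) × ℏ/(2Δx) = (1/3) × Δp_min
Δp'_min = 1/3 × 5.326e-26 kg·m/s = 1.775e-26 kg·m/s

Since Δp_min ∝ 1/Δx, when Δx is increased to 3 times its original value, Δp_min decreases to 1/3 of its original value.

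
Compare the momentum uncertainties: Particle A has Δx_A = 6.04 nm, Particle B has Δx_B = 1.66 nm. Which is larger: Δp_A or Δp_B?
Particle B has the larger minimum momentum uncertainty, by a factor of 3.64.

For each particle, the minimum momentum uncertainty is Δp_min = ℏ/(2Δx):

Particle A: Δp_A = ℏ/(2×6.040e-09 m) = 8.730e-27 kg·m/s
Particle B: Δp_B = ℏ/(2×1.660e-09 m) = 3.176e-26 kg·m/s

Ratio: Δp_B/Δp_A = 3.64

Since Δp_min ∝ 1/Δx, the particle with smaller position uncertainty (B) has larger momentum uncertainty.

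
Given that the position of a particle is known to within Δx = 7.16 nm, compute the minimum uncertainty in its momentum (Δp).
7.364 × 10^-27 kg·m/s

Using the Heisenberg uncertainty principle:
ΔxΔp ≥ ℏ/2

The minimum uncertainty in momentum is:
Δp_min = ℏ/(2Δx)
Δp_min = (1.055e-34 J·s) / (2 × 7.160e-09 m)
Δp_min = 7.364e-27 kg·m/s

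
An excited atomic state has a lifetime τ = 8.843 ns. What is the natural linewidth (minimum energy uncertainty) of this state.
37.217 neV

Using the energy-time uncertainty principle:
ΔEΔt ≥ ℏ/2

The lifetime τ represents the time uncertainty Δt.
The natural linewidth (minimum energy uncertainty) is:

ΔE = ℏ/(2τ)
ΔE = (1.055e-34 J·s) / (2 × 8.843e-09 s)
ΔE = 5.963e-27 J = 37.217 neV

This natural linewidth limits the precision of spectroscopic measurements.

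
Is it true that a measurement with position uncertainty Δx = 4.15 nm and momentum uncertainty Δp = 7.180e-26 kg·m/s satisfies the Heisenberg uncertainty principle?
Yes, it satisfies the uncertainty principle.

Calculate the product ΔxΔp:
ΔxΔp = (4.150e-09 m) × (7.180e-26 kg·m/s)
ΔxΔp = 2.980e-34 J·s

Compare to the minimum allowed value ℏ/2:
ℏ/2 = 5.273e-35 J·s

Since ΔxΔp = 2.980e-34 J·s ≥ 5.273e-35 J·s = ℏ/2,
the measurement satisfies the uncertainty principle.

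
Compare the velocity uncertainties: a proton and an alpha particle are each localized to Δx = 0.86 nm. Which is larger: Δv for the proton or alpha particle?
The proton has the larger minimum velocity uncertainty, by a ratio of 4.0.

For both particles, Δp_min = ℏ/(2Δx) = 6.131e-26 kg·m/s (same for both).

The velocity uncertainty is Δv = Δp/m:
- proton: Δv = 6.131e-26 / 1.673e-27 = 3.666e+01 m/s = 36.656 m/s
- alpha particle: Δv = 6.131e-26 / 6.645e-27 = 9.227e+00 m/s = 9.227 m/s

Ratio: 3.666e+01 / 9.227e+00 = 4.0

The lighter particle has larger velocity uncertainty because Δv ∝ 1/m.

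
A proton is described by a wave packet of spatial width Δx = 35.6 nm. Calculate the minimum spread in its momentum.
1.481 × 10^-27 kg·m/s

For a wave packet, the spatial width Δx and momentum spread Δp are related by the uncertainty principle:
ΔxΔp ≥ ℏ/2

The minimum momentum spread is:
Δp_min = ℏ/(2Δx)
Δp_min = (1.055e-34 J·s) / (2 × 3.560e-08 m)
Δp_min = 1.481e-27 kg·m/s

A wave packet cannot have both a well-defined position and well-defined momentum.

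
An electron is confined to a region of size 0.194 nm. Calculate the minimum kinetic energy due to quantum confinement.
253.081 meV

Using the uncertainty principle:

1. Position uncertainty: Δx ≈ 1.940e-10 m
2. Minimum momentum uncertainty: Δp = ℏ/(2Δx) = 2.718e-25 kg·m/s
3. Minimum kinetic energy:
   KE = (Δp)²/(2m) = (2.718e-25)²/(2 × 9.109e-31 kg)
   KE = 4.055e-20 J = 253.081 meV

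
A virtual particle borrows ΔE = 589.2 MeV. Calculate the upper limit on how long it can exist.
5.586 × 10^-25 s

Using the energy-time uncertainty principle:
ΔEΔt ≥ ℏ/2

For a virtual particle borrowing energy ΔE, the maximum lifetime is:
Δt_max = ℏ/(2ΔE)

Converting energy:
ΔE = 589.2 MeV = 9.440e-11 J

Δt_max = (1.055e-34 J·s) / (2 × 9.440e-11 J)
Δt_max = 5.586e-25 s = 5.586 × 10^-25 s

Virtual particles with higher borrowed energy exist for shorter times.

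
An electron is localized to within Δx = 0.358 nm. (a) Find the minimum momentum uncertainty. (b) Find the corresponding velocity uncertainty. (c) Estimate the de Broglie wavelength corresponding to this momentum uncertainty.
(a) Δp_min = 1.473 × 10^-25 kg·m/s
(b) Δv_min = 161.687 km/s
(c) λ_dB = 4.499 nm

Step-by-step:

(a) From the uncertainty principle:
Δp_min = ℏ/(2Δx) = (1.055e-34 J·s)/(2 × 3.580e-10 m) = 1.473e-25 kg·m/s

(b) The velocity uncertainty:
Δv = Δp/m = (1.473e-25 kg·m/s)/(9.109e-31 kg) = 1.617e+05 m/s = 161.687 km/s

(c) The de Broglie wavelength for this momentum:
λ = h/p = (6.626e-34 J·s)/(1.473e-25 kg·m/s) = 4.499e-09 m = 4.499 nm

Note: The de Broglie wavelength is comparable to the localization size, as expected from wave-particle duality.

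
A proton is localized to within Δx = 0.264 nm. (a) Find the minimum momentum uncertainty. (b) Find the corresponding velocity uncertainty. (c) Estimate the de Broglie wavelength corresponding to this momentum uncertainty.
(a) Δp_min = 1.997 × 10^-25 kg·m/s
(b) Δv_min = 119.411 m/s
(c) λ_dB = 3.318 nm

Step-by-step:

(a) From the uncertainty principle:
Δp_min = ℏ/(2Δx) = (1.055e-34 J·s)/(2 × 2.640e-10 m) = 1.997e-25 kg·m/s

(b) The velocity uncertainty:
Δv = Δp/m = (1.997e-25 kg·m/s)/(1.673e-27 kg) = 1.194e+02 m/s = 119.411 m/s

(c) The de Broglie wavelength for this momentum:
λ = h/p = (6.626e-34 J·s)/(1.997e-25 kg·m/s) = 3.318e-09 m = 3.318 nm

Note: The de Broglie wavelength is comparable to the localization size, as expected from wave-particle duality.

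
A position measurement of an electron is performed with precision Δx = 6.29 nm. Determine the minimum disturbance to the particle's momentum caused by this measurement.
8.383 × 10^-27 kg·m/s

The uncertainty principle implies that measuring position disturbs momentum:
ΔxΔp ≥ ℏ/2

When we measure position with precision Δx, we necessarily introduce a momentum uncertainty:
Δp ≥ ℏ/(2Δx)
Δp_min = (1.055e-34 J·s) / (2 × 6.290e-09 m)
Δp_min = 8.383e-27 kg·m/s

The more precisely we measure position, the greater the momentum disturbance.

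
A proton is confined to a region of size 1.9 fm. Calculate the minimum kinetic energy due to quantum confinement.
1.437 MeV

Using the uncertainty principle:

1. Position uncertainty: Δx ≈ 1.900e-15 m
2. Minimum momentum uncertainty: Δp = ℏ/(2Δx) = 2.775e-20 kg·m/s
3. Minimum kinetic energy:
   KE = (Δp)²/(2m) = (2.775e-20)²/(2 × 1.673e-27 kg)
   KE = 2.302e-13 J = 1.437 MeV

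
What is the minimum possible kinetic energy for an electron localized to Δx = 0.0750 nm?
1.693 eV

Localizing a particle requires giving it sufficient momentum uncertainty:

1. From uncertainty principle: Δp ≥ ℏ/(2Δx)
   Δp_min = (1.055e-34 J·s) / (2 × 7.500e-11 m)
   Δp_min = 7.030e-25 kg·m/s

2. This momentum uncertainty corresponds to kinetic energy:
   KE ≈ (Δp)²/(2m) = (7.030e-25)²/(2 × 9.109e-31 kg)
   KE = 2.713e-19 J = 1.693 eV

Tighter localization requires more energy.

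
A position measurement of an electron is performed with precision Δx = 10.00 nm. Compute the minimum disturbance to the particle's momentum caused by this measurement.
5.273 × 10^-27 kg·m/s

The uncertainty principle implies that measuring position disturbs momentum:
ΔxΔp ≥ ℏ/2

When we measure position with precision Δx, we necessarily introduce a momentum uncertainty:
Δp ≥ ℏ/(2Δx)
Δp_min = (1.055e-34 J·s) / (2 × 1.000e-08 m)
Δp_min = 5.273e-27 kg·m/s

The more precisely we measure position, the greater the momentum disturbance.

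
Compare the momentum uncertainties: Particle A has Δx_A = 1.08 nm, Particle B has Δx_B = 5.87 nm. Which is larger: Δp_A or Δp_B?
Particle A has the larger minimum momentum uncertainty, by a factor of 5.44.

For each particle, the minimum momentum uncertainty is Δp_min = ℏ/(2Δx):

Particle A: Δp_A = ℏ/(2×1.080e-09 m) = 4.882e-26 kg·m/s
Particle B: Δp_B = ℏ/(2×5.870e-09 m) = 8.983e-27 kg·m/s

Ratio: Δp_A/Δp_B = 5.44

Since Δp_min ∝ 1/Δx, the particle with smaller position uncertainty (A) has larger momentum uncertainty.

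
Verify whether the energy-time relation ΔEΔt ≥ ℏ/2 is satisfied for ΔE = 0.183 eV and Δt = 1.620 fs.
No, it violates the uncertainty relation.

Calculate the product ΔEΔt:
ΔE = 0.183 eV = 2.932e-20 J
ΔEΔt = (2.932e-20 J) × (1.620e-15 s)
ΔEΔt = 4.750e-35 J·s

Compare to the minimum allowed value ℏ/2:
ℏ/2 = 5.273e-35 J·s

Since ΔEΔt = 4.750e-35 J·s < 5.273e-35 J·s = ℏ/2,
this violates the uncertainty relation.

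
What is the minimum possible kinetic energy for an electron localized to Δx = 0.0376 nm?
6.737 eV

Localizing a particle requires giving it sufficient momentum uncertainty:

1. From uncertainty principle: Δp ≥ ℏ/(2Δx)
   Δp_min = (1.055e-34 J·s) / (2 × 3.760e-11 m)
   Δp_min = 1.402e-24 kg·m/s

2. This momentum uncertainty corresponds to kinetic energy:
   KE ≈ (Δp)²/(2m) = (1.402e-24)²/(2 × 9.109e-31 kg)
   KE = 1.079e-18 J = 6.737 eV

Tighter localization requires more energy.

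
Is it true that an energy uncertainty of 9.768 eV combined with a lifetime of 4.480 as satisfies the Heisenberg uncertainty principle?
No, it violates the uncertainty relation.

Calculate the product ΔEΔt:
ΔE = 9.768 eV = 1.565e-18 J
ΔEΔt = (1.565e-18 J) × (4.480e-18 s)
ΔEΔt = 7.011e-36 J·s

Compare to the minimum allowed value ℏ/2:
ℏ/2 = 5.273e-35 J·s

Since ΔEΔt = 7.011e-36 J·s < 5.273e-35 J·s = ℏ/2,
this violates the uncertainty relation.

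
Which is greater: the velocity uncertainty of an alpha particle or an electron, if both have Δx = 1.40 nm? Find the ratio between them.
The electron has the larger minimum velocity uncertainty, by a ratio of 7294.3.

For both particles, Δp_min = ℏ/(2Δx) = 3.766e-26 kg·m/s (same for both).

The velocity uncertainty is Δv = Δp/m:
- alpha particle: Δv = 3.766e-26 / 6.645e-27 = 5.668e+00 m/s = 5.668 m/s
- electron: Δv = 3.766e-26 / 9.109e-31 = 4.135e+04 m/s = 41.346 km/s

Ratio: 4.135e+04 / 5.668e+00 = 7294.3

The lighter particle has larger velocity uncertainty because Δv ∝ 1/m.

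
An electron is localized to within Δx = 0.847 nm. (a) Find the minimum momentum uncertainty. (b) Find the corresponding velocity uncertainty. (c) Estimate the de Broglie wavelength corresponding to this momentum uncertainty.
(a) Δp_min = 6.225 × 10^-26 kg·m/s
(b) Δv_min = 68.340 km/s
(c) λ_dB = 10.644 nm

Step-by-step:

(a) From the uncertainty principle:
Δp_min = ℏ/(2Δx) = (1.055e-34 J·s)/(2 × 8.470e-10 m) = 6.225e-26 kg·m/s

(b) The velocity uncertainty:
Δv = Δp/m = (6.225e-26 kg·m/s)/(9.109e-31 kg) = 6.834e+04 m/s = 68.340 km/s

(c) The de Broglie wavelength for this momentum:
λ = h/p = (6.626e-34 J·s)/(6.225e-26 kg·m/s) = 1.064e-08 m = 10.644 nm

Note: The de Broglie wavelength is comparable to the localization size, as expected from wave-particle duality.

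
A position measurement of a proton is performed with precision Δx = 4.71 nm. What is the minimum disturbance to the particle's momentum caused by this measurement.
1.120 × 10^-26 kg·m/s

The uncertainty principle implies that measuring position disturbs momentum:
ΔxΔp ≥ ℏ/2

When we measure position with precision Δx, we necessarily introduce a momentum uncertainty:
Δp ≥ ℏ/(2Δx)
Δp_min = (1.055e-34 J·s) / (2 × 4.710e-09 m)
Δp_min = 1.120e-26 kg·m/s

The more precisely we measure position, the greater the momentum disturbance.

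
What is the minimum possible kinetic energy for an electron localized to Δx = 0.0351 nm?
7.731 eV

Localizing a particle requires giving it sufficient momentum uncertainty:

1. From uncertainty principle: Δp ≥ ℏ/(2Δx)
   Δp_min = (1.055e-34 J·s) / (2 × 3.510e-11 m)
   Δp_min = 1.502e-24 kg·m/s

2. This momentum uncertainty corresponds to kinetic energy:
   KE ≈ (Δp)²/(2m) = (1.502e-24)²/(2 × 9.109e-31 kg)
   KE = 1.239e-18 J = 7.731 eV

Tighter localization requires more energy.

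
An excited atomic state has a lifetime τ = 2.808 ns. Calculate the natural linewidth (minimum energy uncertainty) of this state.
117.203 neV

Using the energy-time uncertainty principle:
ΔEΔt ≥ ℏ/2

The lifetime τ represents the time uncertainty Δt.
The natural linewidth (minimum energy uncertainty) is:

ΔE = ℏ/(2τ)
ΔE = (1.055e-34 J·s) / (2 × 2.808e-09 s)
ΔE = 1.878e-26 J = 117.203 neV

This natural linewidth limits the precision of spectroscopic measurements.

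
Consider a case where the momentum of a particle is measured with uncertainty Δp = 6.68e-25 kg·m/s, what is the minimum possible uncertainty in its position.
78.935 pm

Using the Heisenberg uncertainty principle:
ΔxΔp ≥ ℏ/2

The minimum uncertainty in position is:
Δx_min = ℏ/(2Δp)
Δx_min = (1.055e-34 J·s) / (2 × 6.680e-25 kg·m/s)
Δx_min = 7.894e-11 m = 78.935 pm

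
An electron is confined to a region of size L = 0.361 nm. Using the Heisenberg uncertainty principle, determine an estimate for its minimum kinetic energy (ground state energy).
73.088 meV

Using the uncertainty principle to estimate ground state energy:

1. The position uncertainty is approximately the confinement size:
   Δx ≈ L = 3.610e-10 m

2. From ΔxΔp ≥ ℏ/2, the minimum momentum uncertainty is:
   Δp ≈ ℏ/(2L) = 1.461e-25 kg·m/s

3. The kinetic energy is approximately:
   KE ≈ (Δp)²/(2m) = (1.461e-25)²/(2 × 9.109e-31 kg)
   KE ≈ 1.171e-20 J = 73.088 meV

This is an order-of-magnitude estimate of the ground state energy.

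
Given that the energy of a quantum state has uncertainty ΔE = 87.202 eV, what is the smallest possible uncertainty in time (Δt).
3.774 as

Using the energy-time uncertainty principle:
ΔEΔt ≥ ℏ/2

The minimum uncertainty in time is:
Δt_min = ℏ/(2ΔE)
Δt_min = (1.055e-34 J·s) / (2 × 1.397e-17 J)
Δt_min = 3.774e-18 s = 3.774 as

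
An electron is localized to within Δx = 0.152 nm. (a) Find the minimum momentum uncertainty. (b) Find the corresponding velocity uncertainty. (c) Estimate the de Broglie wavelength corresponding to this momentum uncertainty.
(a) Δp_min = 3.469 × 10^-25 kg·m/s
(b) Δv_min = 380.815 km/s
(c) λ_dB = 1.910 nm

Step-by-step:

(a) From the uncertainty principle:
Δp_min = ℏ/(2Δx) = (1.055e-34 J·s)/(2 × 1.520e-10 m) = 3.469e-25 kg·m/s

(b) The velocity uncertainty:
Δv = Δp/m = (3.469e-25 kg·m/s)/(9.109e-31 kg) = 3.808e+05 m/s = 380.815 km/s

(c) The de Broglie wavelength for this momentum:
λ = h/p = (6.626e-34 J·s)/(3.469e-25 kg·m/s) = 1.910e-09 m = 1.910 nm

Note: The de Broglie wavelength is comparable to the localization size, as expected from wave-particle duality.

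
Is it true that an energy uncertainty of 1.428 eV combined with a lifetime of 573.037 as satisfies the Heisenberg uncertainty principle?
Yes, it satisfies the uncertainty relation.

Calculate the product ΔEΔt:
ΔE = 1.428 eV = 2.288e-19 J
ΔEΔt = (2.288e-19 J) × (5.730e-16 s)
ΔEΔt = 1.311e-34 J·s

Compare to the minimum allowed value ℏ/2:
ℏ/2 = 5.273e-35 J·s

Since ΔEΔt = 1.311e-34 J·s ≥ 5.273e-35 J·s = ℏ/2,
this satisfies the uncertainty relation.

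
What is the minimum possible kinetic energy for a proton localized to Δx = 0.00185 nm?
1.516 eV

Localizing a particle requires giving it sufficient momentum uncertainty:

1. From uncertainty principle: Δp ≥ ℏ/(2Δx)
   Δp_min = (1.055e-34 J·s) / (2 × 1.850e-12 m)
   Δp_min = 2.850e-23 kg·m/s

2. This momentum uncertainty corresponds to kinetic energy:
   KE ≈ (Δp)²/(2m) = (2.850e-23)²/(2 × 1.673e-27 kg)
   KE = 2.428e-19 J = 1.516 eV

Tighter localization requires more energy.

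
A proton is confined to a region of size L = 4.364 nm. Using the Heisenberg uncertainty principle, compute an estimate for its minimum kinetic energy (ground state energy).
272.386 neV

Using the uncertainty principle to estimate ground state energy:

1. The position uncertainty is approximately the confinement size:
   Δx ≈ L = 4.364e-09 m

2. From ΔxΔp ≥ ℏ/2, the minimum momentum uncertainty is:
   Δp ≈ ℏ/(2L) = 1.208e-26 kg·m/s

3. The kinetic energy is approximately:
   KE ≈ (Δp)²/(2m) = (1.208e-26)²/(2 × 1.673e-27 kg)
   KE ≈ 4.364e-26 J = 272.386 neV

This is an order-of-magnitude estimate of the ground state energy.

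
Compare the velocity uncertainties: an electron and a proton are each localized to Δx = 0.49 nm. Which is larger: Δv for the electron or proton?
The electron has the larger minimum velocity uncertainty, by a ratio of 1836.2.

For both particles, Δp_min = ℏ/(2Δx) = 1.076e-25 kg·m/s (same for both).

The velocity uncertainty is Δv = Δp/m:
- electron: Δv = 1.076e-25 / 9.109e-31 = 1.181e+05 m/s = 118.130 km/s
- proton: Δv = 1.076e-25 / 1.673e-27 = 6.434e+01 m/s = 64.336 m/s

Ratio: 1.181e+05 / 6.434e+01 = 1836.2

The lighter particle has larger velocity uncertainty because Δv ∝ 1/m.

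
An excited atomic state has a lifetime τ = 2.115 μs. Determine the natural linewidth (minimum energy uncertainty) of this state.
155.606 peV

Using the energy-time uncertainty principle:
ΔEΔt ≥ ℏ/2

The lifetime τ represents the time uncertainty Δt.
The natural linewidth (minimum energy uncertainty) is:

ΔE = ℏ/(2τ)
ΔE = (1.055e-34 J·s) / (2 × 2.115e-06 s)
ΔE = 2.493e-29 J = 155.606 peV

This natural linewidth limits the precision of spectroscopic measurements.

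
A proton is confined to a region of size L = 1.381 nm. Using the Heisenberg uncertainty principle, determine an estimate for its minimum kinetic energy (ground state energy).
2.720 μeV

Using the uncertainty principle to estimate ground state energy:

1. The position uncertainty is approximately the confinement size:
   Δx ≈ L = 1.381e-09 m

2. From ΔxΔp ≥ ℏ/2, the minimum momentum uncertainty is:
   Δp ≈ ℏ/(2L) = 3.818e-26 kg·m/s

3. The kinetic energy is approximately:
   KE ≈ (Δp)²/(2m) = (3.818e-26)²/(2 × 1.673e-27 kg)
   KE ≈ 4.358e-25 J = 2.720 μeV

This is an order-of-magnitude estimate of the ground state energy.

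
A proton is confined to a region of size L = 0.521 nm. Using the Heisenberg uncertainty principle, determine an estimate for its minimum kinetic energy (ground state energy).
19.111 μeV

Using the uncertainty principle to estimate ground state energy:

1. The position uncertainty is approximately the confinement size:
   Δx ≈ L = 5.210e-10 m

2. From ΔxΔp ≥ ℏ/2, the minimum momentum uncertainty is:
   Δp ≈ ℏ/(2L) = 1.012e-25 kg·m/s

3. The kinetic energy is approximately:
   KE ≈ (Δp)²/(2m) = (1.012e-25)²/(2 × 1.673e-27 kg)
   KE ≈ 3.062e-24 J = 19.111 μeV

This is an order-of-magnitude estimate of the ground state energy.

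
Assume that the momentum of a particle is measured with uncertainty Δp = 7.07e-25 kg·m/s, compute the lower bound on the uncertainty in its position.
74.581 pm

Using the Heisenberg uncertainty principle:
ΔxΔp ≥ ℏ/2

The minimum uncertainty in position is:
Δx_min = ℏ/(2Δp)
Δx_min = (1.055e-34 J·s) / (2 × 7.070e-25 kg·m/s)
Δx_min = 7.458e-11 m = 74.581 pm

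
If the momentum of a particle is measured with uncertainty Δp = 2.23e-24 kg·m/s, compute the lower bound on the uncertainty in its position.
23.645 pm

Using the Heisenberg uncertainty principle:
ΔxΔp ≥ ℏ/2

The minimum uncertainty in position is:
Δx_min = ℏ/(2Δp)
Δx_min = (1.055e-34 J·s) / (2 × 2.230e-24 kg·m/s)
Δx_min = 2.365e-11 m = 23.645 pm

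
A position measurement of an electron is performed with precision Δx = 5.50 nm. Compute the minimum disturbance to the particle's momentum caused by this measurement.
9.587 × 10^-27 kg·m/s

The uncertainty principle implies that measuring position disturbs momentum:
ΔxΔp ≥ ℏ/2

When we measure position with precision Δx, we necessarily introduce a momentum uncertainty:
Δp ≥ ℏ/(2Δx)
Δp_min = (1.055e-34 J·s) / (2 × 5.500e-09 m)
Δp_min = 9.587e-27 kg·m/s

The more precisely we measure position, the greater the momentum disturbance.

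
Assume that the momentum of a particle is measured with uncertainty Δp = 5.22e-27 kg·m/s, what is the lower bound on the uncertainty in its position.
10.101 nm

Using the Heisenberg uncertainty principle:
ΔxΔp ≥ ℏ/2

The minimum uncertainty in position is:
Δx_min = ℏ/(2Δp)
Δx_min = (1.055e-34 J·s) / (2 × 5.220e-27 kg·m/s)
Δx_min = 1.010e-08 m = 10.101 nm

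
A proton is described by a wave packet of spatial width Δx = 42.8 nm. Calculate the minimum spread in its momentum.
1.232 × 10^-27 kg·m/s

For a wave packet, the spatial width Δx and momentum spread Δp are related by the uncertainty principle:
ΔxΔp ≥ ℏ/2

The minimum momentum spread is:
Δp_min = ℏ/(2Δx)
Δp_min = (1.055e-34 J·s) / (2 × 4.280e-08 m)
Δp_min = 1.232e-27 kg·m/s

A wave packet cannot have both a well-defined position and well-defined momentum.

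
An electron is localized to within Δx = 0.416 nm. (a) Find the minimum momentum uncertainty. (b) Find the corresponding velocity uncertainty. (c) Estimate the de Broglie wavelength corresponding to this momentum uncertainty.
(a) Δp_min = 1.268 × 10^-25 kg·m/s
(b) Δv_min = 139.144 km/s
(c) λ_dB = 5.228 nm

Step-by-step:

(a) From the uncertainty principle:
Δp_min = ℏ/(2Δx) = (1.055e-34 J·s)/(2 × 4.160e-10 m) = 1.268e-25 kg·m/s

(b) The velocity uncertainty:
Δv = Δp/m = (1.268e-25 kg·m/s)/(9.109e-31 kg) = 1.391e+05 m/s = 139.144 km/s

(c) The de Broglie wavelength for this momentum:
λ = h/p = (6.626e-34 J·s)/(1.268e-25 kg·m/s) = 5.228e-09 m = 5.228 nm

Note: The de Broglie wavelength is comparable to the localization size, as expected from wave-particle duality.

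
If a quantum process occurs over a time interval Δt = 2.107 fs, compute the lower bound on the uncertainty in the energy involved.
156.196 meV

Using the energy-time uncertainty principle:
ΔEΔt ≥ ℏ/2

The minimum uncertainty in energy is:
ΔE_min = ℏ/(2Δt)
ΔE_min = (1.055e-34 J·s) / (2 × 2.107e-15 s)
ΔE_min = 2.503e-20 J = 156.196 meV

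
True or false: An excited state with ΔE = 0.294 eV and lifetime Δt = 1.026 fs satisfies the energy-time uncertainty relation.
No, it violates the uncertainty relation.

Calculate the product ΔEΔt:
ΔE = 0.294 eV = 4.710e-20 J
ΔEΔt = (4.710e-20 J) × (1.026e-15 s)
ΔEΔt = 4.833e-35 J·s

Compare to the minimum allowed value ℏ/2:
ℏ/2 = 5.273e-35 J·s

Since ΔEΔt = 4.833e-35 J·s < 5.273e-35 J·s = ℏ/2,
this violates the uncertainty relation.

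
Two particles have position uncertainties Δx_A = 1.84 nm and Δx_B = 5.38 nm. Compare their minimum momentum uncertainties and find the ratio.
Particle A has the larger minimum momentum uncertainty, by a factor of 2.92.

For each particle, the minimum momentum uncertainty is Δp_min = ℏ/(2Δx):

Particle A: Δp_A = ℏ/(2×1.840e-09 m) = 2.866e-26 kg·m/s
Particle B: Δp_B = ℏ/(2×5.380e-09 m) = 9.801e-27 kg·m/s

Ratio: Δp_A/Δp_B = 2.92

Since Δp_min ∝ 1/Δx, the particle with smaller position uncertainty (A) has larger momentum uncertainty.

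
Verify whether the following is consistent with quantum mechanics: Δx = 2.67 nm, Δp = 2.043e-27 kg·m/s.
No, it violates the uncertainty principle (impossible measurement).

Calculate the product ΔxΔp:
ΔxΔp = (2.670e-09 m) × (2.043e-27 kg·m/s)
ΔxΔp = 5.455e-36 J·s

Compare to the minimum allowed value ℏ/2:
ℏ/2 = 5.273e-35 J·s

Since ΔxΔp = 5.455e-36 J·s < 5.273e-35 J·s = ℏ/2,
the measurement violates the uncertainty principle.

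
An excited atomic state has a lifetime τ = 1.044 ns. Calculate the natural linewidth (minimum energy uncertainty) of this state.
315.236 neV

Using the energy-time uncertainty principle:
ΔEΔt ≥ ℏ/2

The lifetime τ represents the time uncertainty Δt.
The natural linewidth (minimum energy uncertainty) is:

ΔE = ℏ/(2τ)
ΔE = (1.055e-34 J·s) / (2 × 1.044e-09 s)
ΔE = 5.051e-26 J = 315.236 neV

This natural linewidth limits the precision of spectroscopic measurements.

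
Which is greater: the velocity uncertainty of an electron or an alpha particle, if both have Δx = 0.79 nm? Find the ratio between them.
The electron has the larger minimum velocity uncertainty, by a ratio of 7294.3.

For both particles, Δp_min = ℏ/(2Δx) = 6.675e-26 kg·m/s (same for both).

The velocity uncertainty is Δv = Δp/m:
- electron: Δv = 6.675e-26 / 9.109e-31 = 7.327e+04 m/s = 73.271 km/s
- alpha particle: Δv = 6.675e-26 / 6.645e-27 = 1.004e+01 m/s = 10.045 m/s

Ratio: 7.327e+04 / 1.004e+01 = 7294.3

The lighter particle has larger velocity uncertainty because Δv ∝ 1/m.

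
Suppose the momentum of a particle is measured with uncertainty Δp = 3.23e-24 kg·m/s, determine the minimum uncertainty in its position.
16.325 pm

Using the Heisenberg uncertainty principle:
ΔxΔp ≥ ℏ/2

The minimum uncertainty in position is:
Δx_min = ℏ/(2Δp)
Δx_min = (1.055e-34 J·s) / (2 × 3.230e-24 kg·m/s)
Δx_min = 1.632e-11 m = 16.325 pm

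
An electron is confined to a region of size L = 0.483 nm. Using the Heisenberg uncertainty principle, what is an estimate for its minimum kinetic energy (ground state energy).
40.829 meV

Using the uncertainty principle to estimate ground state energy:

1. The position uncertainty is approximately the confinement size:
   Δx ≈ L = 4.830e-10 m

2. From ΔxΔp ≥ ℏ/2, the minimum momentum uncertainty is:
   Δp ≈ ℏ/(2L) = 1.092e-25 kg·m/s

3. The kinetic energy is approximately:
   KE ≈ (Δp)²/(2m) = (1.092e-25)²/(2 × 9.109e-31 kg)
   KE ≈ 6.542e-21 J = 40.829 meV

This is an order-of-magnitude estimate of the ground state energy.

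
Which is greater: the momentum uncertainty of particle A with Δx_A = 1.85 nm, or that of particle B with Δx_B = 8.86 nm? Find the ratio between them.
Particle A has the larger minimum momentum uncertainty, by a factor of 4.79.

For each particle, the minimum momentum uncertainty is Δp_min = ℏ/(2Δx):

Particle A: Δp_A = ℏ/(2×1.850e-09 m) = 2.850e-26 kg·m/s
Particle B: Δp_B = ℏ/(2×8.860e-09 m) = 5.951e-27 kg·m/s

Ratio: Δp_A/Δp_B = 4.79

Since Δp_min ∝ 1/Δx, the particle with smaller position uncertainty (A) has larger momentum uncertainty.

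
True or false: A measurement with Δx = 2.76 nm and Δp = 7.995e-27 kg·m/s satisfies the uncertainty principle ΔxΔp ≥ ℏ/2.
No, it violates the uncertainty principle (impossible measurement).

Calculate the product ΔxΔp:
ΔxΔp = (2.760e-09 m) × (7.995e-27 kg·m/s)
ΔxΔp = 2.207e-35 J·s

Compare to the minimum allowed value ℏ/2:
ℏ/2 = 5.273e-35 J·s

Since ΔxΔp = 2.207e-35 J·s < 5.273e-35 J·s = ℏ/2,
the measurement violates the uncertainty principle.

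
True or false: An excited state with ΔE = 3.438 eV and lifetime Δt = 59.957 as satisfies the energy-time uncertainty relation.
No, it violates the uncertainty relation.

Calculate the product ΔEΔt:
ΔE = 3.438 eV = 5.508e-19 J
ΔEΔt = (5.508e-19 J) × (5.996e-17 s)
ΔEΔt = 3.303e-35 J·s

Compare to the minimum allowed value ℏ/2:
ℏ/2 = 5.273e-35 J·s

Since ΔEΔt = 3.303e-35 J·s < 5.273e-35 J·s = ℏ/2,
this violates the uncertainty relation.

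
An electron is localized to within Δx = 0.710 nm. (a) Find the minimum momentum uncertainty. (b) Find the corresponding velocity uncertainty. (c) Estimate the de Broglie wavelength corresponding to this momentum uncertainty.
(a) Δp_min = 7.427 × 10^-26 kg·m/s
(b) Δv_min = 81.527 km/s
(c) λ_dB = 8.922 nm

Step-by-step:

(a) From the uncertainty principle:
Δp_min = ℏ/(2Δx) = (1.055e-34 J·s)/(2 × 7.100e-10 m) = 7.427e-26 kg·m/s

(b) The velocity uncertainty:
Δv = Δp/m = (7.427e-26 kg·m/s)/(9.109e-31 kg) = 8.153e+04 m/s = 81.527 km/s

(c) The de Broglie wavelength for this momentum:
λ = h/p = (6.626e-34 J·s)/(7.427e-26 kg·m/s) = 8.922e-09 m = 8.922 nm

Note: The de Broglie wavelength is comparable to the localization size, as expected from wave-particle duality.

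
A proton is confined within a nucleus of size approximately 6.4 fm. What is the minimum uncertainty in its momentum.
8.239 × 10^-21 kg·m/s

Using the Heisenberg uncertainty principle:
ΔxΔp ≥ ℏ/2

With Δx ≈ L = 6.400e-15 m (the confinement size):
Δp_min = ℏ/(2Δx)
Δp_min = (1.055e-34 J·s) / (2 × 6.400e-15 m)
Δp_min = 8.239e-21 kg·m/s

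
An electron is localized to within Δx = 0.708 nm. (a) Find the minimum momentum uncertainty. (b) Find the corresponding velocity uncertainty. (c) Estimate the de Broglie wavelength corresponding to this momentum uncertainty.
(a) Δp_min = 7.448 × 10^-26 kg·m/s
(b) Δv_min = 81.757 km/s
(c) λ_dB = 8.897 nm

Step-by-step:

(a) From the uncertainty principle:
Δp_min = ℏ/(2Δx) = (1.055e-34 J·s)/(2 × 7.080e-10 m) = 7.448e-26 kg·m/s

(b) The velocity uncertainty:
Δv = Δp/m = (7.448e-26 kg·m/s)/(9.109e-31 kg) = 8.176e+04 m/s = 81.757 km/s

(c) The de Broglie wavelength for this momentum:
λ = h/p = (6.626e-34 J·s)/(7.448e-26 kg·m/s) = 8.897e-09 m = 8.897 nm

Note: The de Broglie wavelength is comparable to the localization size, as expected from wave-particle duality.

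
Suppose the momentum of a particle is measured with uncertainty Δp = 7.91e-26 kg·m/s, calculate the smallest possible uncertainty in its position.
666.607 pm

Using the Heisenberg uncertainty principle:
ΔxΔp ≥ ℏ/2

The minimum uncertainty in position is:
Δx_min = ℏ/(2Δp)
Δx_min = (1.055e-34 J·s) / (2 × 7.910e-26 kg·m/s)
Δx_min = 6.666e-10 m = 666.607 pm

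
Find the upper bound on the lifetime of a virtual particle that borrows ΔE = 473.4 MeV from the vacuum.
6.952 × 10^-25 s

Using the energy-time uncertainty principle:
ΔEΔt ≥ ℏ/2

For a virtual particle borrowing energy ΔE, the maximum lifetime is:
Δt_max = ℏ/(2ΔE)

Converting energy:
ΔE = 473.4 MeV = 7.585e-11 J

Δt_max = (1.055e-34 J·s) / (2 × 7.585e-11 J)
Δt_max = 6.952e-25 s = 6.952 × 10^-25 s

Virtual particles with higher borrowed energy exist for shorter times.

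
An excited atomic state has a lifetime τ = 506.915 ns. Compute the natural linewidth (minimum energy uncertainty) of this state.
649.233 peV

Using the energy-time uncertainty principle:
ΔEΔt ≥ ℏ/2

The lifetime τ represents the time uncertainty Δt.
The natural linewidth (minimum energy uncertainty) is:

ΔE = ℏ/(2τ)
ΔE = (1.055e-34 J·s) / (2 × 5.069e-07 s)
ΔE = 1.040e-28 J = 649.233 peV

This natural linewidth limits the precision of spectroscopic measurements.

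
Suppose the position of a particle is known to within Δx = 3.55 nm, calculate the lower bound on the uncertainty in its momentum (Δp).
1.485 × 10^-26 kg·m/s

Using the Heisenberg uncertainty principle:
ΔxΔp ≥ ℏ/2

The minimum uncertainty in momentum is:
Δp_min = ℏ/(2Δx)
Δp_min = (1.055e-34 J·s) / (2 × 3.550e-09 m)
Δp_min = 1.485e-26 kg·m/s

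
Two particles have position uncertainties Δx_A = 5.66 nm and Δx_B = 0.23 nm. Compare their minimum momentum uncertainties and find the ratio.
Particle B has the larger minimum momentum uncertainty, by a factor of 24.61.

For each particle, the minimum momentum uncertainty is Δp_min = ℏ/(2Δx):

Particle A: Δp_A = ℏ/(2×5.660e-09 m) = 9.316e-27 kg·m/s
Particle B: Δp_B = ℏ/(2×2.300e-10 m) = 2.293e-25 kg·m/s

Ratio: Δp_B/Δp_A = 24.61

Since Δp_min ∝ 1/Δx, the particle with smaller position uncertainty (B) has larger momentum uncertainty.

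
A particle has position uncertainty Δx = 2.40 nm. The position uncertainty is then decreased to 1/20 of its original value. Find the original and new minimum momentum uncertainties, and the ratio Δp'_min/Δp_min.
Original Δp_min = 2.197 × 10^-26 kg·m/s; new Δp'_min = 4.394 × 10^-25 kg·m/s; ratio Δp'_min/Δp_min = 20.

From the uncertainty principle ΔxΔp ≥ ℏ/2, the minimum momentum uncertainty is Δp_min = ℏ/(2Δx).

Original (Δx = 2.40 nm = 2.400e-09 m):
Δp_min = (1.055e-34 J·s)/(2 × 2.400e-09 m) = 2.197e-26 kg·m/s

When Δx → (1/20)Δx:
Δp'_min = ℏ/(2 × (1/20)Δx) = 20 × ℏ/(2Δx) = 20 × Δp_min
Δp'_min = 20 × 2.197e-26 kg·m/s = 4.394e-25 kg·m/s

Since Δp_min ∝ 1/Δx, when Δx is decreased to 1/20 of its original value, Δp_min increases to 20 times its original value.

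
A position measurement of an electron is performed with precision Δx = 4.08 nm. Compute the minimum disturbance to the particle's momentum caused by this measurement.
1.292 × 10^-26 kg·m/s

The uncertainty principle implies that measuring position disturbs momentum:
ΔxΔp ≥ ℏ/2

When we measure position with precision Δx, we necessarily introduce a momentum uncertainty:
Δp ≥ ℏ/(2Δx)
Δp_min = (1.055e-34 J·s) / (2 × 4.080e-09 m)
Δp_min = 1.292e-26 kg·m/s

The more precisely we measure position, the greater the momentum disturbance.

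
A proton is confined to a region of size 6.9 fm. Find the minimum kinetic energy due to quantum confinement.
108.957 keV

Using the uncertainty principle:

1. Position uncertainty: Δx ≈ 6.900e-15 m
2. Minimum momentum uncertainty: Δp = ℏ/(2Δx) = 7.642e-21 kg·m/s
3. Minimum kinetic energy:
   KE = (Δp)²/(2m) = (7.642e-21)²/(2 × 1.673e-27 kg)
   KE = 1.746e-14 J = 108.957 keV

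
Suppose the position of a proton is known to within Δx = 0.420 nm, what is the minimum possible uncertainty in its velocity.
75.058 m/s

Using the Heisenberg uncertainty principle and Δp = mΔv:
ΔxΔp ≥ ℏ/2
Δx(mΔv) ≥ ℏ/2

The minimum uncertainty in velocity is:
Δv_min = ℏ/(2mΔx)
Δv_min = (1.055e-34 J·s) / (2 × 1.673e-27 kg × 4.200e-10 m)
Δv_min = 7.506e+01 m/s = 75.058 m/s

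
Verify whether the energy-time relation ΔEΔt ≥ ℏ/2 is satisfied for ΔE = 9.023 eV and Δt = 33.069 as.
No, it violates the uncertainty relation.

Calculate the product ΔEΔt:
ΔE = 9.023 eV = 1.446e-18 J
ΔEΔt = (1.446e-18 J) × (3.307e-17 s)
ΔEΔt = 4.781e-35 J·s

Compare to the minimum allowed value ℏ/2:
ℏ/2 = 5.273e-35 J·s

Since ΔEΔt = 4.781e-35 J·s < 5.273e-35 J·s = ℏ/2,
this violates the uncertainty relation.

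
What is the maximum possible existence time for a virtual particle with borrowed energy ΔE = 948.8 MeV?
3.469 × 10^-25 s

Using the energy-time uncertainty principle:
ΔEΔt ≥ ℏ/2

For a virtual particle borrowing energy ΔE, the maximum lifetime is:
Δt_max = ℏ/(2ΔE)

Converting energy:
ΔE = 948.8 MeV = 1.520e-10 J

Δt_max = (1.055e-34 J·s) / (2 × 1.520e-10 J)
Δt_max = 3.469e-25 s = 3.469 × 10^-25 s

Virtual particles with higher borrowed energy exist for shorter times.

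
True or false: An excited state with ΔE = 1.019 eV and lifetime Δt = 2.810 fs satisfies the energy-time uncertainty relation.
Yes, it satisfies the uncertainty relation.

Calculate the product ΔEΔt:
ΔE = 1.019 eV = 1.633e-19 J
ΔEΔt = (1.633e-19 J) × (2.810e-15 s)
ΔEΔt = 4.588e-34 J·s

Compare to the minimum allowed value ℏ/2:
ℏ/2 = 5.273e-35 J·s

Since ΔEΔt = 4.588e-34 J·s ≥ 5.273e-35 J·s = ℏ/2,
this satisfies the uncertainty relation.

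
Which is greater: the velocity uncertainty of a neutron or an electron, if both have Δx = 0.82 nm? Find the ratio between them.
The electron has the larger minimum velocity uncertainty, by a ratio of 1838.7.

For both particles, Δp_min = ℏ/(2Δx) = 6.430e-26 kg·m/s (same for both).

The velocity uncertainty is Δv = Δp/m:
- neutron: Δv = 6.430e-26 / 1.675e-27 = 3.839e+01 m/s = 38.392 m/s
- electron: Δv = 6.430e-26 / 9.109e-31 = 7.059e+04 m/s = 70.590 km/s

Ratio: 7.059e+04 / 3.839e+01 = 1838.7

The lighter particle has larger velocity uncertainty because Δv ∝ 1/m.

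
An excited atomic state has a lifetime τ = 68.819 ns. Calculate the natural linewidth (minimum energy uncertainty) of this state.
4.782 neV

Using the energy-time uncertainty principle:
ΔEΔt ≥ ℏ/2

The lifetime τ represents the time uncertainty Δt.
The natural linewidth (minimum energy uncertainty) is:

ΔE = ℏ/(2τ)
ΔE = (1.055e-34 J·s) / (2 × 6.882e-08 s)
ΔE = 7.662e-28 J = 4.782 neV

This natural linewidth limits the precision of spectroscopic measurements.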